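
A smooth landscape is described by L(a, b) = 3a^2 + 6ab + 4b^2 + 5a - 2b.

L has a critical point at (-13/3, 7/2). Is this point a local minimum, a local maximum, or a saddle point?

local minimum

The Hessian of L is constant: H = [[6, 6], [6, 8]].
det(H) = 6·8 − 6² = 12.
det(H) > 0 and tr(H) = 14 > 0, so H is positive definite and the point is a local minimum.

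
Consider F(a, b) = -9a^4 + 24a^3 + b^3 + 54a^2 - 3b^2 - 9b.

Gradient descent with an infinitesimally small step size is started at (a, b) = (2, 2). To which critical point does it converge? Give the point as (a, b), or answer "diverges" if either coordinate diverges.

(0, 3)

F is separable, so gradient descent decouples: a follows -∂F/∂a, b follows -∂F/∂b.
∂F/∂a = -36a(a - 3)(a + 1); at a=2 this is 216, so a decreases.
∂F/∂b = 3(b - 3)(b + 1); at b=2 this is -9, so b increases.
a converges to its nearest critical value 0 (a local min of the a-part); b converges to 3. The iterate converges to (0, 3).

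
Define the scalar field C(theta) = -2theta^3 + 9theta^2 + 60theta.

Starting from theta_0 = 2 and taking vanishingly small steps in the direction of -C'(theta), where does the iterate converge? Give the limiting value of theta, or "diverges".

C'(theta) = -6(theta - 5)(theta + 2), so C'(2) = 72.
Gradient descent moves in the -C' direction, i.e. theta is decreasing.
The nearest critical point in that direction is theta = -2, where C'' = 42 > 0 (a local minimum). The iterate converges there.

-2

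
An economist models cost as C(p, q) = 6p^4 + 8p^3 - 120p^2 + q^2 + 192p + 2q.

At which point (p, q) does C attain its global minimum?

(-4, -1)

C(p,q) separates as A(p) + B(q), so its minimum is min A + min B.
A'(p) = 24(p - 2)(p - 1)(p + 4) vanishes at p ∈ {-4, 1, 2}; B'(q) = 2q + 2 vanishes at q ∈ {-1}.
Local minima of A (where A''>0): A(-4)=-1664, A(2)=64. Local minima of B: B(-1)=-1.
So the global minimum of C is A(-4) + B(-1) = -1664 − 1 = -1665, attained at (-4, -1).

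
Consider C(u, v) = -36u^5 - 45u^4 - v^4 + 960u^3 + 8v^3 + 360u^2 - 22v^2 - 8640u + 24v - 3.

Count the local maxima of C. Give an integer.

C separates as a function of u plus a function of v, so ∇C=0 decouples.
∂C/∂u = -180(u - 3)(u - 2)(u + 2)(u + 4) = 0 at u ∈ {-4, -2, 2, 3}; ∂C/∂v = -4(v - 3)(v - 2)(v - 1) = 0 at v ∈ {1, 2, 3}.
The Hessian is diagonal: diag(C_uu, C_vv). Second derivatives: C_uu(-4)=15120, C_uu(-2)=-7200, C_uu(2)=4320, C_uu(3)=-6300; C_vv(1)=-8, C_vv(2)=4, C_vv(3)=-8.
Local maxima occur where both diagonal entries negative: (-2, 1), (-2, 3), (3, 1), (3, 3). Count: 4.

4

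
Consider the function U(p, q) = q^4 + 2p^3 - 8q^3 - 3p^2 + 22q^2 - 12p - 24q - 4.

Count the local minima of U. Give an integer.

2

U separates as a function of p plus a function of q, so ∇U=0 decouples.
∂U/∂p = 6(p - 2)(p + 1) = 0 at p ∈ {-1, 2}; ∂U/∂q = 4(q - 3)(q - 2)(q - 1) = 0 at q ∈ {1, 2, 3}.
The Hessian is diagonal: diag(U_pp, U_qq). Second derivatives: U_pp(-1)=-18, U_pp(2)=18; U_qq(1)=8, U_qq(2)=-4, U_qq(3)=8.
Local minima occur where both diagonal entries positive: (2, 1), (2, 3). Count: 2.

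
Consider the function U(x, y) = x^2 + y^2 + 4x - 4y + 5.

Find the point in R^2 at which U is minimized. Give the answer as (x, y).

U(x,y) separates as P(x) + Q(y) + 5, so its minimum is min P + min Q + 5.
P'(x) = 2x + 4 vanishes at x ∈ {-2}; Q'(y) = 2y - 4 vanishes at y ∈ {2}.
Local minima of P (where P''>0): P(-2)=-4. Local minima of Q: Q(2)=-4.
So the global minimum of U is P(-2) + Q(2) + 5 = -4 − 4 + 5 = -3, attained at (-2, 2).

(-2, 2)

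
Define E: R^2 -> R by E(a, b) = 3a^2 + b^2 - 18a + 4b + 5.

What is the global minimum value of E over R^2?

E(a,b) separates as P(a) + Q(b) + 5, so its minimum is min P + min Q + 5.
P'(a) = 6a - 18 vanishes at a ∈ {3}; Q'(b) = 2b + 4 vanishes at b ∈ {-2}.
Local minima of P (where P''>0): P(3)=-27. Local minima of Q: Q(-2)=-4.
So the global minimum of E is P(3) + Q(-2) + 5 = -27 − 4 + 5 = -26, attained at (3, -2).

-26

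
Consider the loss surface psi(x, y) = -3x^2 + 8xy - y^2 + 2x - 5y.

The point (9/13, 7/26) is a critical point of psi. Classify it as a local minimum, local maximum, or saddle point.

The Hessian of psi is constant: H = [[-6, 8], [8, -2]].
det(H) = (-6)·(-2) − 8² = -52.
Since det(H) < 0, H is indefinite and the critical point is a saddle point.

saddle point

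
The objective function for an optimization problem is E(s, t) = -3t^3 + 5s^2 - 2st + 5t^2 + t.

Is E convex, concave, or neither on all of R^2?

The term -3t^3 is cubic, so the Hessian is not constant.
∂²E/∂t² = -18t + 10, which takes both signs as t varies (negative for sufficiently large t). A diagonal entry of the Hessian changing sign means the Hessian is neither positive- nor negative-semidefinite on all of R^2.

neither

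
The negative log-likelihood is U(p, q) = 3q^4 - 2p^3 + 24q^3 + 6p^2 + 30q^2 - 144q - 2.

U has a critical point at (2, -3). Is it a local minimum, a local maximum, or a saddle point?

The mixed partial ∂²U/∂p∂q is 0, so the Hessian at any point is diag(U_pp, U_qq) = diag(12(-p + 1), 12(3q^2 + 12q + 5)).
At (2, -3): H = diag(-12, -48).
Both eigenvalues are negative, so H is negative definite: a local maximum.

local maximum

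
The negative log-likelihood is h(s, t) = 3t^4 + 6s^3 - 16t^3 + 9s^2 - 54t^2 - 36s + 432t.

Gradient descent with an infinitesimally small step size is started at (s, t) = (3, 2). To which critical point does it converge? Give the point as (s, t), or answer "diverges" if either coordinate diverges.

h is separable, so gradient descent decouples: s follows -∂h/∂s, t follows -∂h/∂t.
∂h/∂s = 18(s - 1)(s + 2); at s=3 this is 180, so s decreases.
∂h/∂t = 12(t - 4)(t - 3)(t + 3); at t=2 this is 120, so t decreases.
s converges to its nearest critical value 1 (a local min of the s-part); t converges to -3. The iterate converges to (1, -3).

(1, -3)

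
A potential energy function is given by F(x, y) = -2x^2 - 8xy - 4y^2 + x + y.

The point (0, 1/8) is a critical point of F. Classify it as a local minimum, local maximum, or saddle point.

saddle point

The Hessian of F is constant: H = [[-4, -8], [-8, -8]].
det(H) = (-4)·(-8) − (-8)² = -32.
Since det(H) < 0, H is indefinite and the critical point is a saddle point.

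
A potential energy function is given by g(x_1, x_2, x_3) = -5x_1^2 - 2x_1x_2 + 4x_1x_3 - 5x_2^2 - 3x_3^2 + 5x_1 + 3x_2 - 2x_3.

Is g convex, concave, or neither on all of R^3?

g is quadratic, so its Hessian is the constant matrix H = [[-10, -2, 4], [-2, -10, 0], [4, 0, -6]].
Leading principal minors: -10, 96, -416.
Signs alternate −, +, − ⇒ H ≺ 0 ⇒ concave.

concave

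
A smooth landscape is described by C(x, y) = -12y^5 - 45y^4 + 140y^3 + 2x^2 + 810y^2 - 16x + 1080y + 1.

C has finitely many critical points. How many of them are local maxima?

0

C separates as a function of x plus a function of y, so ∇C=0 decouples.
∂C/∂x = 4(x - 4) = 0 at x ∈ {4}; ∂C/∂y = -60(y - 3)(y + 1)(y + 2)(y + 3) = 0 at y ∈ {-3, -2, -1, 3}.
The Hessian is diagonal: diag(C_xx, C_yy). Second derivatives: C_xx(4)=4; C_yy(-3)=720, C_yy(-2)=-300, C_yy(-1)=480, C_yy(3)=-7200.
Local maxima occur where both diagonal entries negative: none. Count: 0.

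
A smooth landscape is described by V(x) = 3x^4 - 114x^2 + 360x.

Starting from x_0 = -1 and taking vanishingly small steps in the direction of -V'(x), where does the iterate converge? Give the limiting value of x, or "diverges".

-5

V'(x) = 12(x - 3)(x - 2)(x + 5), so V'(-1) = 576.
Gradient descent moves in the -V' direction, i.e. x is decreasing.
The nearest critical point in that direction is x = -5, where V'' = 672 > 0 (a local minimum). The iterate converges there.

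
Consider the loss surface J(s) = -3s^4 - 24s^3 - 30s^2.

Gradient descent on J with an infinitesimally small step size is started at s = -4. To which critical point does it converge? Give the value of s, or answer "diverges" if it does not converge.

J'(s) = -12s(s + 1)(s + 5), so J'(-4) = -144.
Gradient descent moves in the -J' direction, i.e. s is increasing.
The nearest critical point in that direction is s = -1, where J'' = 48 > 0 (a local minimum). The iterate converges there.

-1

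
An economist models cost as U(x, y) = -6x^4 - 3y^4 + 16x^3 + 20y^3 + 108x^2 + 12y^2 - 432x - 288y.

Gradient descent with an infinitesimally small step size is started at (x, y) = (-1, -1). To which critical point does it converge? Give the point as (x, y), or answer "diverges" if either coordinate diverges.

U is separable, so gradient descent decouples: x follows -∂U/∂x, y follows -∂U/∂y.
∂U/∂x = -24(x - 3)(x - 2)(x + 3); at x=-1 this is -576, so x increases.
∂U/∂y = -12(y - 4)(y - 3)(y + 2); at y=-1 this is -240, so y increases.
x converges to its nearest critical value 2 (a local min of the x-part); y converges to 3. The iterate converges to (2, 3).

(2, 3)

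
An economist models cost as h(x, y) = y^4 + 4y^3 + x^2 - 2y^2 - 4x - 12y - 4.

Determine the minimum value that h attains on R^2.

h(x,y) separates as P(x) + Q(y) − 4, so its minimum is min P + min Q − 4.
P'(x) = 2x - 4 vanishes at x ∈ {2}; Q'(y) = 4(y - 1)(y + 1)(y + 3) vanishes at y ∈ {-3, -1, 1}.
Local minima of P (where P''>0): P(2)=-4. Local minima of Q: Q(-3)=-9, Q(1)=-9.
So the global minimum of h is P(2) + Q(-3) − 4 = -4 − 9 − 4 = -17, attained at (2, -3).

-17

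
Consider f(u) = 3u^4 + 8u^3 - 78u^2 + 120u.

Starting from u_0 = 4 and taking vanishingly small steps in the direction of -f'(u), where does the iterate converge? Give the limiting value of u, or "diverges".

f'(u) = 12(u - 2)(u - 1)(u + 5), so f'(4) = 648.
Gradient descent moves in the -f' direction, i.e. u is decreasing.
The nearest critical point in that direction is u = 2, where f'' = 84 > 0 (a local minimum). The iterate converges there.

2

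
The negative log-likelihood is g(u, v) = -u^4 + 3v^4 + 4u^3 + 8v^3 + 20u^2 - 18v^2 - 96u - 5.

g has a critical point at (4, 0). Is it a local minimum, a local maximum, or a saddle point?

local maximum

The mixed partial ∂²g/∂u∂v is 0, so the Hessian at any point is diag(g_uu, g_vv) = diag(4(-3u^2 + 6u + 10), 12(3v^2 + 4v - 3)).
At (4, 0): H = diag(-56, -36).
Both eigenvalues are negative, so H is negative definite: a local maximum.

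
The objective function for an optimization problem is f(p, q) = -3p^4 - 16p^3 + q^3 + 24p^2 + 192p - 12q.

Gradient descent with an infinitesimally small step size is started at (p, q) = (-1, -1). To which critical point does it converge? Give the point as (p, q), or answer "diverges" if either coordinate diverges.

f is separable, so gradient descent decouples: p follows -∂f/∂p, q follows -∂f/∂q.
∂f/∂p = -12(p - 2)(p + 2)(p + 4); at p=-1 this is 108, so p decreases.
∂f/∂q = 3(q - 2)(q + 2); at q=-1 this is -9, so q increases.
p converges to its nearest critical value -2 (a local min of the p-part); q converges to 2. The iterate converges to (-2, 2).

(-2, 2)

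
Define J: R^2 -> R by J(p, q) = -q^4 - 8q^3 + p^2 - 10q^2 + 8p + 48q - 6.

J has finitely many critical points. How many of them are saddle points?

J separates as a function of p plus a function of q, so ∇J=0 decouples.
∂J/∂p = 2(p + 4) = 0 at p ∈ {-4}; ∂J/∂q = -4(q - 1)(q + 3)(q + 4) = 0 at q ∈ {-4, -3, 1}.
The Hessian is diagonal: diag(J_pp, J_qq). Second derivatives: J_pp(-4)=2; J_qq(-4)=-20, J_qq(-3)=16, J_qq(1)=-80.
Saddle points occur where the two diagonal entries have opposite signs: (-4, -4), (-4, 1). Count: 2.

2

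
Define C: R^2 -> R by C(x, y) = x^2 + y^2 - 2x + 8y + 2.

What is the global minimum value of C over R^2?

-15

C(x,y) separates as P(x) + Q(y) + 2, so its minimum is min P + min Q + 2.
P'(x) = 2x - 2 vanishes at x ∈ {1}; Q'(y) = 2y + 8 vanishes at y ∈ {-4}.
Local minima of P (where P''>0): P(1)=-1. Local minima of Q: Q(-4)=-16.
So the global minimum of C is P(1) + Q(-4) + 2 = -1 − 16 + 2 = -15, attained at (1, -4).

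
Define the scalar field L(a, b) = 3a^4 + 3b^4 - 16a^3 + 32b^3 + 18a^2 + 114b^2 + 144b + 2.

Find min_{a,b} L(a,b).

L(a,b) separates as P(a) + Q(b) + 2, so its minimum is min P + min Q + 2.
P'(a) = 12a(a - 3)(a - 1) vanishes at a ∈ {0, 1, 3}; Q'(b) = 12(b + 1)(b + 3)(b + 4) vanishes at b ∈ {-4, -3, -1}.
Local minima of P (where P''>0): P(0)=0, P(3)=-27. Local minima of Q: Q(-4)=-32, Q(-1)=-59.
So the global minimum of L is P(3) + Q(-1) + 2 = -27 − 59 + 2 = -84, attained at (3, -1).

-84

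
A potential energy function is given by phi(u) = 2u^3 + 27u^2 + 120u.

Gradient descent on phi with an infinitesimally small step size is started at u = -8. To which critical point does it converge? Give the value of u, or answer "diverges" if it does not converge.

diverges

phi'(u) = 6(u + 4)(u + 5), so phi'(-8) = 72.
Gradient descent moves in the -phi' direction, i.e. u is decreasing.
There is no critical point below u=-8, and phi' keeps the same sign, so the iterate runs off to −∞.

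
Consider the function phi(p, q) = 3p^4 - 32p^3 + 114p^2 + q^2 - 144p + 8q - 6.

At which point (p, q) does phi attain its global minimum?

phi(p,q) separates as A(p) + B(q) − 6, so its minimum is min A + min B − 6.
A'(p) = 12(p - 4)(p - 3)(p - 1) vanishes at p ∈ {1, 3, 4}; B'(q) = 2q + 8 vanishes at q ∈ {-4}.
Local minima of A (where A''>0): A(1)=-59, A(4)=-32. Local minima of B: B(-4)=-16.
So the global minimum of phi is A(1) + B(-4) − 6 = -59 − 16 − 6 = -81, attained at (1, -4).

(1, -4)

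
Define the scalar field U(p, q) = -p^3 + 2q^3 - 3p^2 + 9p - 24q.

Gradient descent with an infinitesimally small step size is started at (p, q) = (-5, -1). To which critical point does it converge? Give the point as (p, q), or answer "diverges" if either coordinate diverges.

(-3, 2)

U is separable, so gradient descent decouples: p follows -∂U/∂p, q follows -∂U/∂q.
∂U/∂p = -3(p - 1)(p + 3); at p=-5 this is -36, so p increases.
∂U/∂q = 6(q - 2)(q + 2); at q=-1 this is -18, so q increases.
p converges to its nearest critical value -3 (a local min of the p-part); q converges to 2. The iterate converges to (-3, 2).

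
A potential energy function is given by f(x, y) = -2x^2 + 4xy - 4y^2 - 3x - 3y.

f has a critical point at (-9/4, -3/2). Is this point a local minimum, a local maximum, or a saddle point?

local maximum

The Hessian of f is constant: H = [[-4, 4], [4, -8]].
det(H) = (-4)·(-8) − 4² = 16.
det(H) > 0 and tr(H) = -12 < 0, so H is negative definite and the point is a local maximum.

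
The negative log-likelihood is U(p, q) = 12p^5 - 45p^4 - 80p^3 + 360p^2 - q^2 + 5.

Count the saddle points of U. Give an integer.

U separates as a function of p plus a function of q, so ∇U=0 decouples.
∂U/∂p = 60p(p - 3)(p - 2)(p + 2) = 0 at p ∈ {-2, 0, 2, 3}; ∂U/∂q = -2q = 0 at q ∈ {0}.
The Hessian is diagonal: diag(U_pp, U_qq). Second derivatives: U_pp(-2)=-2400, U_pp(0)=720, U_pp(2)=-480, U_pp(3)=900; U_qq(0)=-2.
Saddle points occur where the two diagonal entries have opposite signs: (0, 0), (3, 0). Count: 2.

2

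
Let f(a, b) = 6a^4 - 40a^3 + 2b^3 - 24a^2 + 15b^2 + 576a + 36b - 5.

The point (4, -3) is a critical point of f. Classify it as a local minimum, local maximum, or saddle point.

saddle point

The mixed partial ∂²f/∂a∂b is 0, so the Hessian at any point is diag(f_aa, f_bb) = diag(24(3a^2 - 10a - 2), 6(2b + 5)).
At (4, -3): H = diag(144, -6).
The eigenvalues have opposite signs, so H is indefinite: a saddle point.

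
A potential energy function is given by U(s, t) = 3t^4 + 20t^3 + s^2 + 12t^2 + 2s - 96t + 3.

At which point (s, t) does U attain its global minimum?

(-1, 1)

U(s,t) separates as P(s) + Q(t) + 3, so its minimum is min P + min Q + 3.
P'(s) = 2s + 2 vanishes at s ∈ {-1}; Q'(t) = 12(t - 1)(t + 2)(t + 4) vanishes at t ∈ {-4, -2, 1}.
Local minima of P (where P''>0): P(-1)=-1. Local minima of Q: Q(-4)=64, Q(1)=-61.
So the global minimum of U is P(-1) + Q(1) + 3 = -1 − 61 + 3 = -59, attained at (-1, 1).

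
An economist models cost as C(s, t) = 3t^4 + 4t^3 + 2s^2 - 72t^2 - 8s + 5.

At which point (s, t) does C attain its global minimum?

C(s,t) separates as P(s) + Q(t) + 5, so its minimum is min P + min Q + 5.
P'(s) = 4s - 8 vanishes at s ∈ {2}; Q'(t) = 12t(t - 3)(t + 4) vanishes at t ∈ {-4, 0, 3}.
Local minima of P (where P''>0): P(2)=-8. Local minima of Q: Q(-4)=-640, Q(3)=-297.
So the global minimum of C is P(2) + Q(-4) + 5 = -8 − 640 + 5 = -643, attained at (2, -4).

(2, -4)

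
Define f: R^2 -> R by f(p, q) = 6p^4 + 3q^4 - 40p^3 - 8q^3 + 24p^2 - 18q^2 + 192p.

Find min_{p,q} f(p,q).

-257

f(p,q) separates as A(p) + B(q), so its minimum is min A + min B.
A'(p) = 24(p - 4)(p - 2)(p + 1) vanishes at p ∈ {-1, 2, 4}; B'(q) = 12q(q - 3)(q + 1) vanishes at q ∈ {-1, 0, 3}.
Local minima of A (where A''>0): A(-1)=-122, A(4)=128. Local minima of B: B(-1)=-7, B(3)=-135.
So the global minimum of f is A(-1) + B(3) = -122 − 135 = -257, attained at (-1, 3).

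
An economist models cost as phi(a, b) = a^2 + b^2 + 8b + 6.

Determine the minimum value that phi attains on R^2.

phi(a,b) separates as P(a) + Q(b) + 6, so its minimum is min P + min Q + 6.
P'(a) = 2a vanishes at a ∈ {0}; Q'(b) = 2b + 8 vanishes at b ∈ {-4}.
Local minima of P (where P''>0): P(0)=0. Local minima of Q: Q(-4)=-16.
So the global minimum of phi is P(0) + Q(-4) + 6 = 0 − 16 + 6 = -10, attained at (0, -4).

-10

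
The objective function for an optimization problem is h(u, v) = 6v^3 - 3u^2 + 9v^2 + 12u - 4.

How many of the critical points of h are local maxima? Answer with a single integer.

1

h separates as a function of u plus a function of v, so ∇h=0 decouples.
∂h/∂u = -6(u - 2) = 0 at u ∈ {2}; ∂h/∂v = 18v(v + 1) = 0 at v ∈ {-1, 0}.
The Hessian is diagonal: diag(h_uu, h_vv). Second derivatives: h_uu(2)=-6; h_vv(-1)=-18, h_vv(0)=18.
Local maxima occur where both diagonal entries negative: (2, -1). Count: 1.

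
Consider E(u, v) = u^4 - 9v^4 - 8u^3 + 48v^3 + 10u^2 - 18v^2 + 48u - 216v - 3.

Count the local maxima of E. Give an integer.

2

E separates as a function of u plus a function of v, so ∇E=0 decouples.
∂E/∂u = 4(u - 4)(u - 3)(u + 1) = 0 at u ∈ {-1, 3, 4}; ∂E/∂v = -36(v - 3)(v - 2)(v + 1) = 0 at v ∈ {-1, 2, 3}.
The Hessian is diagonal: diag(E_uu, E_vv). Second derivatives: E_uu(-1)=80, E_uu(3)=-16, E_uu(4)=20; E_vv(-1)=-432, E_vv(2)=108, E_vv(3)=-144.
Local maxima occur where both diagonal entries negative: (3, -1), (3, 3). Count: 2.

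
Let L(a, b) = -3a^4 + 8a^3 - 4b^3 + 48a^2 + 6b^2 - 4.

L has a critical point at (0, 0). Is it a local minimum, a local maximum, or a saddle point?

local minimum

The mixed partial ∂²L/∂a∂b is 0, so the Hessian at any point is diag(L_aa, L_bb) = diag(12(-3a^2 + 4a + 8), 12(-2b + 1)).
At (0, 0): H = diag(96, 12).
Both eigenvalues are positive, so H is positive definite: a local minimum.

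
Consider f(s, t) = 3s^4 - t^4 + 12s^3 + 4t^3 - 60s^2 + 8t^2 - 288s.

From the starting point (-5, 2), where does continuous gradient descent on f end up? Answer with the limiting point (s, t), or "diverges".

(-4, 0)

f is separable, so gradient descent decouples: s follows -∂f/∂s, t follows -∂f/∂t.
∂f/∂s = 12(s - 3)(s + 2)(s + 4); at s=-5 this is -288, so s increases.
∂f/∂t = -4t(t - 4)(t + 1); at t=2 this is 48, so t decreases.
s converges to its nearest critical value -4 (a local min of the s-part); t converges to 0. The iterate converges to (-4, 0).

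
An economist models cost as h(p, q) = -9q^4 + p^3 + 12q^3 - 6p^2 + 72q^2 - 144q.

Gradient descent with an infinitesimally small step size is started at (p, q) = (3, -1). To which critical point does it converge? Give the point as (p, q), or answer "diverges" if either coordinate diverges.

(4, 1)

h is separable, so gradient descent decouples: p follows -∂h/∂p, q follows -∂h/∂q.
∂h/∂p = 3p(p - 4); at p=3 this is -9, so p increases.
∂h/∂q = -36(q - 2)(q - 1)(q + 2); at q=-1 this is -216, so q increases.
p converges to its nearest critical value 4 (a local min of the p-part); q converges to 1. The iterate converges to (4, 1).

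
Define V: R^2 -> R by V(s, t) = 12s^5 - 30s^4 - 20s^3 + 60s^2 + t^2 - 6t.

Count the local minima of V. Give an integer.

V separates as a function of s plus a function of t, so ∇V=0 decouples.
∂V/∂s = 60s(s - 2)(s - 1)(s + 1) = 0 at s ∈ {-1, 0, 1, 2}; ∂V/∂t = 2(t - 3) = 0 at t ∈ {3}.
The Hessian is diagonal: diag(V_ss, V_tt). Second derivatives: V_ss(-1)=-360, V_ss(0)=120, V_ss(1)=-120, V_ss(2)=360; V_tt(3)=2.
Local minima occur where both diagonal entries positive: (0, 3), (2, 3). Count: 2.

2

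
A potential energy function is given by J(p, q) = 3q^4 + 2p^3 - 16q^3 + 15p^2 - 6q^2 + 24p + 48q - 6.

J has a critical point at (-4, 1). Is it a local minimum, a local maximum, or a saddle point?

The mixed partial ∂²J/∂p∂q is 0, so the Hessian at any point is diag(J_pp, J_qq) = diag(6(2p + 5), 12(3q^2 - 8q - 1)).
At (-4, 1): H = diag(-18, -72).
Both eigenvalues are negative, so H is negative definite: a local maximum.

local maximum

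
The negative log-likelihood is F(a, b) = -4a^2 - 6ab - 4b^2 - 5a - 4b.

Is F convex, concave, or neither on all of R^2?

concave

F is quadratic, so its Hessian is the constant matrix H = [[-8, -6], [-6, -8]].
det(H) = 28, tr(H) = -16.
det(H) > 0 and tr(H) < 0, so H is negative definite everywhere: concave.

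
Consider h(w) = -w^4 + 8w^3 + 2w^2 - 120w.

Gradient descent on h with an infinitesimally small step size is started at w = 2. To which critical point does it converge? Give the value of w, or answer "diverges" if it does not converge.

h'(w) = -4(w - 5)(w - 3)(w + 2), so h'(2) = -48.
Gradient descent moves in the -h' direction, i.e. w is increasing.
The nearest critical point in that direction is w = 3, where h'' = 40 > 0 (a local minimum). The iterate converges there.

3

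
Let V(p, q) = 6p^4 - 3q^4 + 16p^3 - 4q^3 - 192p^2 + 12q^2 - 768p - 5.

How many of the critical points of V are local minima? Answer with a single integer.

2

V separates as a function of p plus a function of q, so ∇V=0 decouples.
∂V/∂p = 24(p - 4)(p + 2)(p + 4) = 0 at p ∈ {-4, -2, 4}; ∂V/∂q = -12q(q - 1)(q + 2) = 0 at q ∈ {-2, 0, 1}.
The Hessian is diagonal: diag(V_pp, V_qq). Second derivatives: V_pp(-4)=384, V_pp(-2)=-288, V_pp(4)=1152; V_qq(-2)=-72, V_qq(0)=24, V_qq(1)=-36.
Local minima occur where both diagonal entries positive: (-4, 0), (4, 0). Count: 2.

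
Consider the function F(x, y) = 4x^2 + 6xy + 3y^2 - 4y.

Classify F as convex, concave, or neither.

F is quadratic, so its Hessian is the constant matrix H = [[8, 6], [6, 6]].
det(H) = 12, tr(H) = 14.
det(H) > 0 and tr(H) > 0, so H is positive definite everywhere: convex.

convex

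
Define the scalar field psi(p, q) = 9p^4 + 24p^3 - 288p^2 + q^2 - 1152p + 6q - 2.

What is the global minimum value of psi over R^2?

-5387

psi(p,q) separates as A(p) + B(q) − 2, so its minimum is min A + min B − 2.
A'(p) = 36(p - 4)(p + 2)(p + 4) vanishes at p ∈ {-4, -2, 4}; B'(q) = 2q + 6 vanishes at q ∈ {-3}.
Local minima of A (where A''>0): A(-4)=768, A(4)=-5376. Local minima of B: B(-3)=-9.
So the global minimum of psi is A(4) + B(-3) − 2 = -5376 − 9 − 2 = -5387, attained at (4, -3).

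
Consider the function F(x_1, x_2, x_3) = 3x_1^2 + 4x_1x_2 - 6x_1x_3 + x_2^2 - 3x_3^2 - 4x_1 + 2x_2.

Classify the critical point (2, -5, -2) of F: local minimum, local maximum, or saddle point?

saddle point

The Hessian is constant: H = [[6, 4, -6], [4, 2, 0], [-6, 0, -6]].
Leading principal minors: Δ₁ = 6, Δ₂ = -4, Δ₃ = -48.
The minors fit neither the all-positive nor the alternating-sign pattern, so H is indefinite: a saddle point.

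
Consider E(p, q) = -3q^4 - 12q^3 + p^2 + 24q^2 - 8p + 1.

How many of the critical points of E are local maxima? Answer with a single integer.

0

E separates as a function of p plus a function of q, so ∇E=0 decouples.
∂E/∂p = 2(p - 4) = 0 at p ∈ {4}; ∂E/∂q = -12q(q - 1)(q + 4) = 0 at q ∈ {-4, 0, 1}.
The Hessian is diagonal: diag(E_pp, E_qq). Second derivatives: E_pp(4)=2; E_qq(-4)=-240, E_qq(0)=48, E_qq(1)=-60.
Local maxima occur where both diagonal entries negative: none. Count: 0.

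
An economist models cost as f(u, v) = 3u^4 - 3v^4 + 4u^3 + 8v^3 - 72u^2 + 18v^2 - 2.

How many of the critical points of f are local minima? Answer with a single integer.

f separates as a function of u plus a function of v, so ∇f=0 decouples.
∂f/∂u = 12u(u - 3)(u + 4) = 0 at u ∈ {-4, 0, 3}; ∂f/∂v = -12v(v - 3)(v + 1) = 0 at v ∈ {-1, 0, 3}.
The Hessian is diagonal: diag(f_uu, f_vv). Second derivatives: f_uu(-4)=336, f_uu(0)=-144, f_uu(3)=252; f_vv(-1)=-48, f_vv(0)=36, f_vv(3)=-144.
Local minima occur where both diagonal entries positive: (-4, 0), (3, 0). Count: 2.

2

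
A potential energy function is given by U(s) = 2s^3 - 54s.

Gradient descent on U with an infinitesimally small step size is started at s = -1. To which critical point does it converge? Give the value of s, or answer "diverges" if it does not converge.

U'(s) = 6(s - 3)(s + 3), so U'(-1) = -48.
Gradient descent moves in the -U' direction, i.e. s is increasing.
The nearest critical point in that direction is s = 3, where U'' = 36 > 0 (a local minimum). The iterate converges there.

3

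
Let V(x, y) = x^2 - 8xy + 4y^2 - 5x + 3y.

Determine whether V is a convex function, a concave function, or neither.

V is quadratic, so its Hessian is the constant matrix H = [[2, -8], [-8, 8]].
det(H) = -48, tr(H) = 10.
det(H) < 0, so H is indefinite: neither convex nor concave.

neither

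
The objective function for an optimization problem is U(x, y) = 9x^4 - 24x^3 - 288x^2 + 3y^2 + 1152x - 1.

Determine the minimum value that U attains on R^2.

-5377

U(x,y) separates as P(x) + Q(y) − 1, so its minimum is min P + min Q − 1.
P'(x) = 36(x - 4)(x - 2)(x + 4) vanishes at x ∈ {-4, 2, 4}; Q'(y) = 6y vanishes at y ∈ {0}.
Local minima of P (where P''>0): P(-4)=-5376, P(4)=768. Local minima of Q: Q(0)=0.
So the global minimum of U is P(-4) + Q(0) − 1 = -5376 + 0 − 1 = -5377, attained at (-4, 0).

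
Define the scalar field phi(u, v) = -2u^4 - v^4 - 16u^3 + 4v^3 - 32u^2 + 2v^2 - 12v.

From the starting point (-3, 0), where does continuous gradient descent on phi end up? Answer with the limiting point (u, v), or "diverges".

phi is separable, so gradient descent decouples: u follows -∂phi/∂u, v follows -∂phi/∂v.
∂phi/∂u = -8u(u + 2)(u + 4); at u=-3 this is -24, so u increases.
∂phi/∂v = -4(v - 3)(v - 1)(v + 1); at v=0 this is -12, so v increases.
u converges to its nearest critical value -2 (a local min of the u-part); v converges to 1. The iterate converges to (-2, 1).

(-2, 1)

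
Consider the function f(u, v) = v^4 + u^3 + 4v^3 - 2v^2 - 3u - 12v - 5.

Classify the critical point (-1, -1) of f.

local maximum

The mixed partial ∂²f/∂u∂v is 0, so the Hessian at any point is diag(f_uu, f_vv) = diag(6u, 4(3v^2 + 6v - 1)).
At (-1, -1): H = diag(-6, -16).
Both eigenvalues are negative, so H is negative definite: a local maximum.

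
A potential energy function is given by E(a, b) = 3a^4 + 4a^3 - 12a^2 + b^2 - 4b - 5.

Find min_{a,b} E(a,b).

E(a,b) separates as P(a) + Q(b) − 5, so its minimum is min P + min Q − 5.
P'(a) = 12a(a - 1)(a + 2) vanishes at a ∈ {-2, 0, 1}; Q'(b) = 2b - 4 vanishes at b ∈ {2}.
Local minima of P (where P''>0): P(-2)=-32, P(1)=-5. Local minima of Q: Q(2)=-4.
So the global minimum of E is P(-2) + Q(2) − 5 = -32 − 4 − 5 = -41, attained at (-2, 2).

-41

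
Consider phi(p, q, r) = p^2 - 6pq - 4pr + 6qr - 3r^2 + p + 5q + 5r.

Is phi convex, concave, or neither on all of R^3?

phi is quadratic, so its Hessian is the constant matrix H = [[2, -6, -4], [-6, 0, 6], [-4, 6, -6]].
Leading principal minors: 2, -36, 432.
Neither pattern holds ⇒ H is indefinite ⇒ neither convex nor concave.

neither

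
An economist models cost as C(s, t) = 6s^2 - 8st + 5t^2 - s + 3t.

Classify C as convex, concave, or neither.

C is quadratic, so its Hessian is the constant matrix H = [[12, -8], [-8, 10]].
det(H) = 56, tr(H) = 22.
det(H) > 0 and tr(H) > 0, so H is positive definite everywhere: convex.

convex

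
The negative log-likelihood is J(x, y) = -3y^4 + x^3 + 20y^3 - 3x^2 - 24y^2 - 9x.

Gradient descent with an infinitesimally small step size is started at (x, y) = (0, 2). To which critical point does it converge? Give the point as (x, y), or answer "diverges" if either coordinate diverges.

(3, 1)

J is separable, so gradient descent decouples: x follows -∂J/∂x, y follows -∂J/∂y.
∂J/∂x = 3(x - 3)(x + 1); at x=0 this is -9, so x increases.
∂J/∂y = -12y(y - 4)(y - 1); at y=2 this is 48, so y decreases.
x converges to its nearest critical value 3 (a local min of the x-part); y converges to 1. The iterate converges to (3, 1).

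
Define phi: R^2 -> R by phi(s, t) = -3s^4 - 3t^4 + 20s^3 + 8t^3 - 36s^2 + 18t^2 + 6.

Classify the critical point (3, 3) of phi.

local maximum

The mixed partial ∂²phi/∂s∂t is 0, so the Hessian at any point is diag(phi_ss, phi_tt) = diag(12(-3s^2 + 10s - 6), 12(-3t^2 + 4t + 3)).
At (3, 3): H = diag(-36, -144).
Both eigenvalues are negative, so H is negative definite: a local maximum.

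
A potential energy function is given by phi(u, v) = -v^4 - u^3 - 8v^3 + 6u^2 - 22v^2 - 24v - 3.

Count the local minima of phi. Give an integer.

1

phi separates as a function of u plus a function of v, so ∇phi=0 decouples.
∂phi/∂u = -3u(u - 4) = 0 at u ∈ {0, 4}; ∂phi/∂v = -4(v + 1)(v + 2)(v + 3) = 0 at v ∈ {-3, -2, -1}.
The Hessian is diagonal: diag(phi_uu, phi_vv). Second derivatives: phi_uu(0)=12, phi_uu(4)=-12; phi_vv(-3)=-8, phi_vv(-2)=4, phi_vv(-1)=-8.
Local minima occur where both diagonal entries positive: (0, -2). Count: 1.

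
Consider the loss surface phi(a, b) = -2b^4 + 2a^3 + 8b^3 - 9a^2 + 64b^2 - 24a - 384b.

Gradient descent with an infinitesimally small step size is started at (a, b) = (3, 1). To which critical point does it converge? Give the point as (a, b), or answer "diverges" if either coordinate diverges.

phi is separable, so gradient descent decouples: a follows -∂phi/∂a, b follows -∂phi/∂b.
∂phi/∂a = 6(a - 4)(a + 1); at a=3 this is -24, so a increases.
∂phi/∂b = -8(b - 4)(b - 3)(b + 4); at b=1 this is -240, so b increases.
a converges to its nearest critical value 4 (a local min of the a-part); b converges to 3. The iterate converges to (4, 3).

(4, 3)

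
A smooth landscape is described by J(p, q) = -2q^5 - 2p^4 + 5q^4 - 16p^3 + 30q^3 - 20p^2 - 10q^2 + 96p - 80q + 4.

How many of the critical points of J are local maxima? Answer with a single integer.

J separates as a function of p plus a function of q, so ∇J=0 decouples.
∂J/∂p = -8(p - 1)(p + 3)(p + 4) = 0 at p ∈ {-4, -3, 1}; ∂J/∂q = -10(q - 4)(q - 1)(q + 1)(q + 2) = 0 at q ∈ {-2, -1, 1, 4}.
The Hessian is diagonal: diag(J_pp, J_qq). Second derivatives: J_pp(-4)=-40, J_pp(-3)=32, J_pp(1)=-160; J_qq(-2)=180, J_qq(-1)=-100, J_qq(1)=180, J_qq(4)=-900.
Local maxima occur where both diagonal entries negative: (-4, -1), (-4, 4), (1, -1), (1, 4). Count: 4.

4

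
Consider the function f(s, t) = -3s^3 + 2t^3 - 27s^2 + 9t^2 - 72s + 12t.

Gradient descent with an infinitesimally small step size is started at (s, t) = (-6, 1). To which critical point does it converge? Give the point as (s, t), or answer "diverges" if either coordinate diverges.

f is separable, so gradient descent decouples: s follows -∂f/∂s, t follows -∂f/∂t.
∂f/∂s = -9(s + 2)(s + 4); at s=-6 this is -72, so s increases.
∂f/∂t = 6(t + 1)(t + 2); at t=1 this is 36, so t decreases.
s converges to its nearest critical value -4 (a local min of the s-part); t converges to -1. The iterate converges to (-4, -1).

(-4, -1)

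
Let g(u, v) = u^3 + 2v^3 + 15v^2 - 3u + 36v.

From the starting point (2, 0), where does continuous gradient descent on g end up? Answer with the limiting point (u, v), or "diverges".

(1, -2)

g is separable, so gradient descent decouples: u follows -∂g/∂u, v follows -∂g/∂v.
∂g/∂u = 3(u - 1)(u + 1); at u=2 this is 9, so u decreases.
∂g/∂v = 6(v + 2)(v + 3); at v=0 this is 36, so v decreases.
u converges to its nearest critical value 1 (a local min of the u-part); v converges to -2. The iterate converges to (1, -2).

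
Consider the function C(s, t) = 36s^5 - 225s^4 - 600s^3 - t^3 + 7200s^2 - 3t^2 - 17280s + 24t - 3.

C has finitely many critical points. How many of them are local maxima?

C separates as a function of s plus a function of t, so ∇C=0 decouples.
∂C/∂s = 180(s - 4)(s - 3)(s - 2)(s + 4) = 0 at s ∈ {-4, 2, 3, 4}; ∂C/∂t = -3(t - 2)(t + 4) = 0 at t ∈ {-4, 2}.
The Hessian is diagonal: diag(C_ss, C_tt). Second derivatives: C_ss(-4)=-60480, C_ss(2)=2160, C_ss(3)=-1260, C_ss(4)=2880; C_tt(-4)=18, C_tt(2)=-18.
Local maxima occur where both diagonal entries negative: (-4, 2), (3, 2). Count: 2.

2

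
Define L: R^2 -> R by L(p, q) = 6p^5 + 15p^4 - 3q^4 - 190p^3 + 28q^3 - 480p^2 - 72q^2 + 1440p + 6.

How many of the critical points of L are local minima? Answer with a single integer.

2

L separates as a function of p plus a function of q, so ∇L=0 decouples.
∂L/∂p = 30(p - 4)(p - 1)(p + 3)(p + 4) = 0 at p ∈ {-4, -3, 1, 4}; ∂L/∂q = -12q(q - 4)(q - 3) = 0 at q ∈ {0, 3, 4}.
The Hessian is diagonal: diag(L_pp, L_qq). Second derivatives: L_pp(-4)=-1200, L_pp(-3)=840, L_pp(1)=-1800, L_pp(4)=5040; L_qq(0)=-144, L_qq(3)=36, L_qq(4)=-48.
Local minima occur where both diagonal entries positive: (-3, 3), (4, 3). Count: 2.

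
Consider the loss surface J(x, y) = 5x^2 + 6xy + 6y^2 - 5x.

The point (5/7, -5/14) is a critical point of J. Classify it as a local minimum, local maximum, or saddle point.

The Hessian of J is constant: H = [[10, 6], [6, 12]].
det(H) = 10·12 − 6² = 84.
det(H) > 0 and tr(H) = 22 > 0, so H is positive definite and the point is a local minimum.

local minimum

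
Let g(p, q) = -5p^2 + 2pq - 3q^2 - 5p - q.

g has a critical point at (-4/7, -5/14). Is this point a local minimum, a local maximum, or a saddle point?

The Hessian of g is constant: H = [[-10, 2], [2, -6]].
det(H) = (-10)·(-6) − 2² = 56.
det(H) > 0 and tr(H) = -16 < 0, so H is negative definite and the point is a local maximum.

local maximum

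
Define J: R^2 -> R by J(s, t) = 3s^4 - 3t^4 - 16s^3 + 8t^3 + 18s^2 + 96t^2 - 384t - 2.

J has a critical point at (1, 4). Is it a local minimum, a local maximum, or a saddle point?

local maximum

The mixed partial ∂²J/∂s∂t is 0, so the Hessian at any point is diag(J_ss, J_tt) = diag(12(3s^2 - 8s + 3), 12(-3t^2 + 4t + 16)).
At (1, 4): H = diag(-24, -192).
Both eigenvalues are negative, so H is negative definite: a local maximum.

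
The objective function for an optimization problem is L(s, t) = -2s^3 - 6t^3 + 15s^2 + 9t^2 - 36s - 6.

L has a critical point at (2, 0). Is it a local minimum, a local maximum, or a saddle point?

The mixed partial ∂²L/∂s∂t is 0, so the Hessian at any point is diag(L_ss, L_tt) = diag(6(-2s + 5), 18(-2t + 1)).
At (2, 0): H = diag(6, 18).
Both eigenvalues are positive, so H is positive definite: a local minimum.

local minimum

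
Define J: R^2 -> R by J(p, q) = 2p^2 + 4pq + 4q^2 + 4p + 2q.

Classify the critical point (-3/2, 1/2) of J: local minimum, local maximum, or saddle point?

The Hessian of J is constant: H = [[4, 4], [4, 8]].
det(H) = 4·8 − 4² = 16.
det(H) > 0 and tr(H) = 12 > 0, so H is positive definite and the point is a local minimum.

local minimum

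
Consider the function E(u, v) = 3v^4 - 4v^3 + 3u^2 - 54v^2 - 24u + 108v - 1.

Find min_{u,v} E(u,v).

E(u,v) separates as P(u) + Q(v) − 1, so its minimum is min P + min Q − 1.
P'(u) = 6u - 24 vanishes at u ∈ {4}; Q'(v) = 12(v - 3)(v - 1)(v + 3) vanishes at v ∈ {-3, 1, 3}.
Local minima of P (where P''>0): P(4)=-48. Local minima of Q: Q(-3)=-459, Q(3)=-27.
So the global minimum of E is P(4) + Q(-3) − 1 = -48 − 459 − 1 = -508, attained at (4, -3).

-508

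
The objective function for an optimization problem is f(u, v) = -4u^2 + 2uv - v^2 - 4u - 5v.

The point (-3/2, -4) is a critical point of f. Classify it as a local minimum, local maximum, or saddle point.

The Hessian of f is constant: H = [[-8, 2], [2, -2]].
det(H) = (-8)·(-2) − 2² = 12.
det(H) > 0 and tr(H) = -10 < 0, so H is negative definite and the point is a local maximum.

local maximum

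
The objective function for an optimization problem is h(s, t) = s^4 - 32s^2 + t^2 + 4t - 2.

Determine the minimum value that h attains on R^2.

h(s,t) separates as P(s) + Q(t) − 2, so its minimum is min P + min Q − 2.
P'(s) = 4s(s - 4)(s + 4) vanishes at s ∈ {-4, 0, 4}; Q'(t) = 2(t + 2) vanishes at t ∈ {-2}.
Local minima of P (where P''>0): P(-4)=-256, P(4)=-256. Local minima of Q: Q(-2)=-4.
So the global minimum of h is P(-4) + Q(-2) − 2 = -256 − 4 − 2 = -262, attained at (-4, -2).

-262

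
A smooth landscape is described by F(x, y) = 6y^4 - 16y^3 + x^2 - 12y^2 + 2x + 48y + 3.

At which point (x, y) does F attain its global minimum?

(-1, -1)

F(x,y) separates as P(x) + Q(y) + 3, so its minimum is min P + min Q + 3.
P'(x) = 2x + 2 vanishes at x ∈ {-1}; Q'(y) = 24(y - 2)(y - 1)(y + 1) vanishes at y ∈ {-1, 1, 2}.
Local minima of P (where P''>0): P(-1)=-1. Local minima of Q: Q(-1)=-38, Q(2)=16.
So the global minimum of F is P(-1) + Q(-1) + 3 = -1 − 38 + 3 = -36, attained at (-1, -1).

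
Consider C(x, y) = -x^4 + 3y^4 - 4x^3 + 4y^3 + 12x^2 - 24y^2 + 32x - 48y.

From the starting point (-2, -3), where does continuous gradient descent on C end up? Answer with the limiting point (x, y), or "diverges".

(-1, -2)

C is separable, so gradient descent decouples: x follows -∂C/∂x, y follows -∂C/∂y.
∂C/∂x = -4(x - 2)(x + 1)(x + 4); at x=-2 this is -32, so x increases.
∂C/∂y = 12(y - 2)(y + 1)(y + 2); at y=-3 this is -120, so y increases.
x converges to its nearest critical value -1 (a local min of the x-part); y converges to -2. The iterate converges to (-1, -2).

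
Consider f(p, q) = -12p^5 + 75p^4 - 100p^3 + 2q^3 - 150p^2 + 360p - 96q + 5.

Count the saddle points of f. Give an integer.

f separates as a function of p plus a function of q, so ∇f=0 decouples.
∂f/∂p = -60(p - 3)(p - 2)(p - 1)(p + 1) = 0 at p ∈ {-1, 1, 2, 3}; ∂f/∂q = 6(q - 4)(q + 4) = 0 at q ∈ {-4, 4}.
The Hessian is diagonal: diag(f_pp, f_qq). Second derivatives: f_pp(-1)=1440, f_pp(1)=-240, f_pp(2)=180, f_pp(3)=-480; f_qq(-4)=-48, f_qq(4)=48.
Saddle points occur where the two diagonal entries have opposite signs: (-1, -4), (1, 4), (2, -4), (3, 4). Count: 4.

4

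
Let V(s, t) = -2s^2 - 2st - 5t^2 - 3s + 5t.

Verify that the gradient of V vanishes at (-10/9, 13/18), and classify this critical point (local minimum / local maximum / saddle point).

∇V = (-4s - 2t - 3, -2s - 10t + 5); substituting (-10/9, 13/18) gives ∇V = (0, 0), so (-10/9, 13/18) is indeed a critical point.
The Hessian of V is constant: H = [[-4, -2], [-2, -10]].
det(H) = (-4)·(-10) − (-2)² = 36.
det(H) > 0 and tr(H) = -14 < 0, so H is negative definite and the point is a local maximum.

local maximum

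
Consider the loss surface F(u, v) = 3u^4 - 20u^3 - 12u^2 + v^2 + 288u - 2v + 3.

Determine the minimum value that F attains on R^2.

F(u,v) separates as P(u) + Q(v) + 3, so its minimum is min P + min Q + 3.
P'(u) = 12(u - 4)(u - 3)(u + 2) vanishes at u ∈ {-2, 3, 4}; Q'(v) = 2v - 2 vanishes at v ∈ {1}.
Local minima of P (where P''>0): P(-2)=-416, P(4)=448. Local minima of Q: Q(1)=-1.
So the global minimum of F is P(-2) + Q(1) + 3 = -416 − 1 + 3 = -414, attained at (-2, 1).

-414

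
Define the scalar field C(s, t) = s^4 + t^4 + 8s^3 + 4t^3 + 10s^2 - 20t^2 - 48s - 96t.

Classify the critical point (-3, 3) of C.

saddle point

The mixed partial ∂²C/∂s∂t is 0, so the Hessian at any point is diag(C_ss, C_tt) = diag(4(3s^2 + 12s + 5), 4(3t^2 + 6t - 10)).
At (-3, 3): H = diag(-16, 140).
The eigenvalues have opposite signs, so H is indefinite: a saddle point.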